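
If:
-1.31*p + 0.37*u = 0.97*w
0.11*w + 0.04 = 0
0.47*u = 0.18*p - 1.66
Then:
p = -0.82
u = -3.84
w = -0.36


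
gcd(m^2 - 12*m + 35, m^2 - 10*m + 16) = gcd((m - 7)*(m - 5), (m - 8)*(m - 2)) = 1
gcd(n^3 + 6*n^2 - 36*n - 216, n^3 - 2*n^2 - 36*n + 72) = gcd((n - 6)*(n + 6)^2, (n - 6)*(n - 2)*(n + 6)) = n^2 - 36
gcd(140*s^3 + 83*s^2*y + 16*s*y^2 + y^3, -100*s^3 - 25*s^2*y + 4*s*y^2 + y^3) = 20*s^2 + 9*s*y + y^2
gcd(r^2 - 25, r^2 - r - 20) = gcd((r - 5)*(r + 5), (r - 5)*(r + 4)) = r - 5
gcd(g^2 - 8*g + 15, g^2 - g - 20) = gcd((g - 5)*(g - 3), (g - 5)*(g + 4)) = g - 5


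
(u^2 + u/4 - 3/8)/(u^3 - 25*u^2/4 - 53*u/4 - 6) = (u - 1/2)/(u^2 - 7*u - 8)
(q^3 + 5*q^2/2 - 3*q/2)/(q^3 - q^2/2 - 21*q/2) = (2*q - 1)/(2*q - 7)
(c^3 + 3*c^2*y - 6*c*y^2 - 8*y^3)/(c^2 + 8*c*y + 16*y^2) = (c^2 - c*y - 2*y^2)/(c + 4*y)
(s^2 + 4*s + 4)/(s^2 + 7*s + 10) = (s + 2)/(s + 5)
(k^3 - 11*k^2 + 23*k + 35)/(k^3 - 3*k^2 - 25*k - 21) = (k - 5)/(k + 3)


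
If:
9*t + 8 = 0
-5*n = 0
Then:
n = 0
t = -8/9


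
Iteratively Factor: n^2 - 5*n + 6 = (n - 3)*(n - 2)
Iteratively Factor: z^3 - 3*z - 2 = (z - 2)*(z^2 + 2*z + 1) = (z - 2)*(z + 1)*(z + 1)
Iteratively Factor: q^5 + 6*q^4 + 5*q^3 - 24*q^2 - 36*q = (q + 3)*(q^4 + 3*q^3 - 4*q^2 - 12*q) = (q - 2)*(q + 3)*(q^3 + 5*q^2 + 6*q) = (q - 2)*(q + 3)^2*(q^2 + 2*q) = (q - 2)*(q + 2)*(q + 3)^2*(q)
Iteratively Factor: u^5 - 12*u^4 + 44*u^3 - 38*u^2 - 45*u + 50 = (u + 1)*(u^4 - 13*u^3 + 57*u^2 - 95*u + 50) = (u - 1)*(u + 1)*(u^3 - 12*u^2 + 45*u - 50) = (u - 5)*(u - 1)*(u + 1)*(u^2 - 7*u + 10) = (u - 5)*(u - 2)*(u - 1)*(u + 1)*(u - 5)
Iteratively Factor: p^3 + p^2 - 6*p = (p)*(p^2 + p - 6) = p*(p - 2)*(p + 3)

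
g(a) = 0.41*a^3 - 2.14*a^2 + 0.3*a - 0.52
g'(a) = 1.23*a^2 - 4.28*a + 0.3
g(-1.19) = -4.60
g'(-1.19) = 7.14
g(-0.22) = -0.69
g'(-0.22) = 1.30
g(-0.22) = -0.69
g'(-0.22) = 1.30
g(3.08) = -7.92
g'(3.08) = -1.21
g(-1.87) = -11.25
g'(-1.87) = 12.60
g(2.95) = -7.73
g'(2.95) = -1.62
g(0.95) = -1.81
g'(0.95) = -2.66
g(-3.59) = -48.15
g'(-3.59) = 31.52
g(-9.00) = -475.45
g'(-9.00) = 138.45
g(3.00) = -7.81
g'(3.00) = -1.47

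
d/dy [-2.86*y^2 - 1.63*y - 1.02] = -5.72*y - 1.63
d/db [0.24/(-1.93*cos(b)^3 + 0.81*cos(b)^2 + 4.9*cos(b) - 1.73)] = (-1.3896*cos(b)^2 + 0.3888*cos(b) + 1.176)*sin(b)/(1.93*cos(b)^3 - 0.81*cos(b)^2 - 4.9*cos(b) + 1.73)^2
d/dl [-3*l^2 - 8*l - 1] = -6*l - 8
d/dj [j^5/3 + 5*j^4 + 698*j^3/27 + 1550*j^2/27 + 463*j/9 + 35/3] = 5*j^4/3 + 20*j^3 + 698*j^2/9 + 3100*j/27 + 463/9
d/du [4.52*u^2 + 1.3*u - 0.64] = 9.04*u + 1.3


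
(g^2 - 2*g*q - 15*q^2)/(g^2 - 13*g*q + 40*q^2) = (-g - 3*q)/(-g + 8*q)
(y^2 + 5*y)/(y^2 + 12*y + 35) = y/(y + 7)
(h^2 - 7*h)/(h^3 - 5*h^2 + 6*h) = (h - 7)/(h^2 - 5*h + 6)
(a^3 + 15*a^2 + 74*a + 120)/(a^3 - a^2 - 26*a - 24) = (a^2 + 11*a + 30)/(a^2 - 5*a - 6)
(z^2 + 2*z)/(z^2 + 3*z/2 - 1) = 2*z/(2*z - 1)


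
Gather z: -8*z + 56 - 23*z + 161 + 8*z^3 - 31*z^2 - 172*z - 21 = 8*z^3 - 31*z^2 - 203*z + 196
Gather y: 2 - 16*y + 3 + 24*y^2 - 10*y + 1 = 24*y^2 - 26*y + 6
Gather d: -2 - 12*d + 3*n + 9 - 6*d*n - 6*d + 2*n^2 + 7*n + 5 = d*(-6*n - 18) + 2*n^2 + 10*n + 12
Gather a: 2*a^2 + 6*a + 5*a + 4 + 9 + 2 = 2*a^2 + 11*a + 15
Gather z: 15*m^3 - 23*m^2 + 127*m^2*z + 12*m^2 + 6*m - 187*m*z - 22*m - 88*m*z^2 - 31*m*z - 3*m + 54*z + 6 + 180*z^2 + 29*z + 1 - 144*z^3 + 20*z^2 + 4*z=15*m^3 - 11*m^2 - 19*m - 144*z^3 + z^2*(200 - 88*m) + z*(127*m^2 - 218*m + 87) + 7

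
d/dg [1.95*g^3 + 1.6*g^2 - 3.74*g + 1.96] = 5.85*g^2 + 3.2*g - 3.74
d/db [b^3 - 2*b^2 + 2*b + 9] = 3*b^2 - 4*b + 2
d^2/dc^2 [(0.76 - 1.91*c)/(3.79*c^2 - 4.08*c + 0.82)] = (-(1.91*c - 0.76)*(7.58*c - 4.08)*(15.16*c - 8.16) + (43.4334*c - 21.3464)*(3.79*c^2 - 4.08*c + 0.82))/(3.79*c^2 - 4.08*c + 0.82)^3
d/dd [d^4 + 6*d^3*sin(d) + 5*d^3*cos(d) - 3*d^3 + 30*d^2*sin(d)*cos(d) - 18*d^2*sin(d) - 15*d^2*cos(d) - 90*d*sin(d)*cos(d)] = -5*d^3*sin(d) + 6*d^3*cos(d) + 4*d^3 + 33*d^2*sin(d) - 3*d^2*cos(d) + 30*d^2*cos(2*d) - 9*d^2 - 36*d*sin(d) + 30*d*sin(2*d) - 30*d*cos(d) - 90*d*cos(2*d) - 45*sin(2*d)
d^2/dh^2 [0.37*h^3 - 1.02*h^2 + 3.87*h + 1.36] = 2.22*h - 2.04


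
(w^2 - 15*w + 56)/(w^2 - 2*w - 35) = (w - 8)/(w + 5)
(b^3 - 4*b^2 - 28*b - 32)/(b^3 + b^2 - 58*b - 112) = (b + 2)/(b + 7)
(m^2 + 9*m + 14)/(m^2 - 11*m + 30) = (m^2 + 9*m + 14)/(m^2 - 11*m + 30)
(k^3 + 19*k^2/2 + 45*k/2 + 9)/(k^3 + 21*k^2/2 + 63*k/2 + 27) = (2*k + 1)/(2*k + 3)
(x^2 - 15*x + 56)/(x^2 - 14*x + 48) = (x - 7)/(x - 6)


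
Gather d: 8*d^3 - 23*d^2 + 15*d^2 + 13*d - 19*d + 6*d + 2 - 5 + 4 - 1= 8*d^3 - 8*d^2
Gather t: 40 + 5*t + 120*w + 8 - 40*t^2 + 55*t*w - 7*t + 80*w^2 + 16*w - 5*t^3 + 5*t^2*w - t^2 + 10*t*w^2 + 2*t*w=-5*t^3 + t^2*(5*w - 41) + t*(10*w^2 + 57*w - 2) + 80*w^2 + 136*w + 48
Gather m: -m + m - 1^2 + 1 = 0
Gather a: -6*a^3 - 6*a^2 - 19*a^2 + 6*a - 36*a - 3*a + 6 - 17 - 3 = -6*a^3 - 25*a^2 - 33*a - 14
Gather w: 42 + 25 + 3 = 70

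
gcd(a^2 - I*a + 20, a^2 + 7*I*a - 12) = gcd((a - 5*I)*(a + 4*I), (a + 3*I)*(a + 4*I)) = a + 4*I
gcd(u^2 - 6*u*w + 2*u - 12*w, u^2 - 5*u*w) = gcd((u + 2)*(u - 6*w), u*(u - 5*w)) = 1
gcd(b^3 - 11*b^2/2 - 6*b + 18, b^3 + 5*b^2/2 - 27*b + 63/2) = b - 3/2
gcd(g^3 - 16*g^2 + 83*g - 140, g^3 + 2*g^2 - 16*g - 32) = g - 4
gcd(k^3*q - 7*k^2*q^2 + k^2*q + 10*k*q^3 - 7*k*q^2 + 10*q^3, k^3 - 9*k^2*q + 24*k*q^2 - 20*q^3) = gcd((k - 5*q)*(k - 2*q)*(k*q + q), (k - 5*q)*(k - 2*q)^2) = k^2 - 7*k*q + 10*q^2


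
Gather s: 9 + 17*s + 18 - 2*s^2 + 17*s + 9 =-2*s^2 + 34*s + 36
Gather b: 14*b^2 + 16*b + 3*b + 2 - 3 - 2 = 14*b^2 + 19*b - 3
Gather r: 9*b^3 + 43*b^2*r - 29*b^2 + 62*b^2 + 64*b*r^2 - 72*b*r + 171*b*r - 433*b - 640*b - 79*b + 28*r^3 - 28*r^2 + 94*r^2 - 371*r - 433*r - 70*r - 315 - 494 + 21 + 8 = 9*b^3 + 33*b^2 - 1152*b + 28*r^3 + r^2*(64*b + 66) + r*(43*b^2 + 99*b - 874) - 780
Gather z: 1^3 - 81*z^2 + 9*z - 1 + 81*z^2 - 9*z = 0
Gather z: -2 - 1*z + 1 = -z - 1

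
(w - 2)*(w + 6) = w^2 + 4*w - 12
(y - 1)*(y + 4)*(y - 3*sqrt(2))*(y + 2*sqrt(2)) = y^4 - sqrt(2)*y^3 + 3*y^3 - 16*y^2 - 3*sqrt(2)*y^2 - 36*y + 4*sqrt(2)*y + 48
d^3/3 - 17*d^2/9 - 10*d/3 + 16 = (d/3 + 1)*(d - 6)*(d - 8/3)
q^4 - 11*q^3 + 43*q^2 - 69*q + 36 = (q - 4)*(q - 3)^2*(q - 1)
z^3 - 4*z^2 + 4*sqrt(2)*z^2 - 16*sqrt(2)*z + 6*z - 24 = (z - 4)*(z + sqrt(2))*(z + 3*sqrt(2))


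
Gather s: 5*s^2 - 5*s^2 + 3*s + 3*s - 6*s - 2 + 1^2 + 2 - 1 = 0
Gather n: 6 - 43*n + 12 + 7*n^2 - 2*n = 7*n^2 - 45*n + 18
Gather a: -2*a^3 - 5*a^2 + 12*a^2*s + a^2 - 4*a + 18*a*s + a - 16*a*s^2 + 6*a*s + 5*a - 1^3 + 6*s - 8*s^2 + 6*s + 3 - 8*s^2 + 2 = -2*a^3 + a^2*(12*s - 4) + a*(-16*s^2 + 24*s + 2) - 16*s^2 + 12*s + 4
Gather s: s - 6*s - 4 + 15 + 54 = 65 - 5*s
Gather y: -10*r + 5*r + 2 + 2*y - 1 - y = -5*r + y + 1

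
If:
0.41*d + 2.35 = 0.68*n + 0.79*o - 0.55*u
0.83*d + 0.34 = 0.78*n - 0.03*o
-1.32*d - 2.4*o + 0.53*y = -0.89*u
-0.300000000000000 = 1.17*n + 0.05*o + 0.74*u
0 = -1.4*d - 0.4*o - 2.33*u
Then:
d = -0.90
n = -0.41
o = 2.89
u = 0.04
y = 10.78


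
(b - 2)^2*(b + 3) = b^3 - b^2 - 8*b + 12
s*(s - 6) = s^2 - 6*s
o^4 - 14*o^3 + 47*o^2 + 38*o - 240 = (o - 8)*(o - 5)*(o - 3)*(o + 2)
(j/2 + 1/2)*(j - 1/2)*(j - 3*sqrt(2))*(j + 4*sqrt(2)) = j^4/2 + j^3/4 + sqrt(2)*j^3/2 - 49*j^2/4 + sqrt(2)*j^2/4 - 6*j - sqrt(2)*j/4 + 6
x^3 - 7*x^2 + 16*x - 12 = (x - 3)*(x - 2)^2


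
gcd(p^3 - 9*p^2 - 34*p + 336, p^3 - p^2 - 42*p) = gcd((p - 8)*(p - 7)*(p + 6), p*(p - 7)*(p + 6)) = p^2 - p - 42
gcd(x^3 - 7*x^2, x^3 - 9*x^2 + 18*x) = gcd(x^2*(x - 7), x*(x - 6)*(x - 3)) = x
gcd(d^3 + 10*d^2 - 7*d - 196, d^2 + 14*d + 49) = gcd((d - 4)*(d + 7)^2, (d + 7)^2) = d^2 + 14*d + 49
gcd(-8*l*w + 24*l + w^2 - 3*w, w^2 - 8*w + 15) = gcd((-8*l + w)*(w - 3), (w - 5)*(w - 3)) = w - 3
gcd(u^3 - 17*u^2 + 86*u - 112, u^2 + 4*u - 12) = u - 2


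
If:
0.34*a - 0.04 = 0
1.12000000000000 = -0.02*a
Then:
No Solution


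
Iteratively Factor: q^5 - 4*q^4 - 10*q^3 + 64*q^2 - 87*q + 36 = (q - 1)*(q^4 - 3*q^3 - 13*q^2 + 51*q - 36) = (q - 3)*(q - 1)*(q^3 - 13*q + 12) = (q - 3)*(q - 1)^2*(q^2 + q - 12) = (q - 3)*(q - 1)^2*(q + 4)*(q - 3)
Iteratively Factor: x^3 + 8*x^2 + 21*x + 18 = (x + 3)*(x^2 + 5*x + 6) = (x + 3)^2*(x + 2)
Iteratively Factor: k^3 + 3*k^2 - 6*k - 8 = (k + 1)*(k^2 + 2*k - 8) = (k + 1)*(k + 4)*(k - 2)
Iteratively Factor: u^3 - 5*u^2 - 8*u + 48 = (u - 4)*(u^2 - u - 12) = (u - 4)*(u + 3)*(u - 4)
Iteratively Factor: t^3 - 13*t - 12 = (t + 1)*(t^2 - t - 12) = (t - 4)*(t + 1)*(t + 3)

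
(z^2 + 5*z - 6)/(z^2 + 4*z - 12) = (z - 1)/(z - 2)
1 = 1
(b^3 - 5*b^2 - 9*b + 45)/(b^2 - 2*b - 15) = b - 3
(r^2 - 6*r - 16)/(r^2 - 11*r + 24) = (r + 2)/(r - 3)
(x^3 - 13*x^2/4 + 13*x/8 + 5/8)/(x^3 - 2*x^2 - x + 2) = (x^2 - 9*x/4 - 5/8)/(x^2 - x - 2)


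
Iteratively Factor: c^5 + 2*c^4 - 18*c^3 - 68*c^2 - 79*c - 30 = (c + 3)*(c^4 - c^3 - 15*c^2 - 23*c - 10) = (c + 2)*(c + 3)*(c^3 - 3*c^2 - 9*c - 5) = (c + 1)*(c + 2)*(c + 3)*(c^2 - 4*c - 5) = (c - 5)*(c + 1)*(c + 2)*(c + 3)*(c + 1)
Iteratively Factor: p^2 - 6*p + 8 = (p - 2)*(p - 4)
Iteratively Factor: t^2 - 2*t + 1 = (t - 1)*(t - 1)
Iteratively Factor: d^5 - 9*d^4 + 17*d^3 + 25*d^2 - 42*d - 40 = (d - 5)*(d^4 - 4*d^3 - 3*d^2 + 10*d + 8) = (d - 5)*(d - 2)*(d^3 - 2*d^2 - 7*d - 4) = (d - 5)*(d - 2)*(d + 1)*(d^2 - 3*d - 4) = (d - 5)*(d - 4)*(d - 2)*(d + 1)*(d + 1)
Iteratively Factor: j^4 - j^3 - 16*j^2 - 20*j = (j + 2)*(j^3 - 3*j^2 - 10*j) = j*(j + 2)*(j^2 - 3*j - 10) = j*(j + 2)^2*(j - 5)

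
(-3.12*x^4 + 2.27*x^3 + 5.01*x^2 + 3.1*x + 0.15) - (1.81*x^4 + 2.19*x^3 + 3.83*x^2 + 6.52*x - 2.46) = -4.93*x^4 + 0.0800000000000001*x^3 + 1.18*x^2 - 3.42*x + 2.61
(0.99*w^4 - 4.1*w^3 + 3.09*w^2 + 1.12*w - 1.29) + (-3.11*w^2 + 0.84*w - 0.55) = 0.99*w^4 - 4.1*w^3 - 0.02*w^2 + 1.96*w - 1.84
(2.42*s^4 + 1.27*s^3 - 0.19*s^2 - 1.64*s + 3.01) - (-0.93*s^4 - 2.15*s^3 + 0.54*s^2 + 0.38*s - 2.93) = 3.35*s^4 + 3.42*s^3 - 0.73*s^2 - 2.02*s + 5.94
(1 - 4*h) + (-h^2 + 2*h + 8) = -h^2 - 2*h + 9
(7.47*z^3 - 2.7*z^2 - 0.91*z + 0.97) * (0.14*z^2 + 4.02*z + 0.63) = 1.0458*z^5 + 29.6514*z^4 - 6.2753*z^3 - 5.2234*z^2 + 3.3261*z + 0.6111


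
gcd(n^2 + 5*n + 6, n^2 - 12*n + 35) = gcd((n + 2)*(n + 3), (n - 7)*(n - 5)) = 1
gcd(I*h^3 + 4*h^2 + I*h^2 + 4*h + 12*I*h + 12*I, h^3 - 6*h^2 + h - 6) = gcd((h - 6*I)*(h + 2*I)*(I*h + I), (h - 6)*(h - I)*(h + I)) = 1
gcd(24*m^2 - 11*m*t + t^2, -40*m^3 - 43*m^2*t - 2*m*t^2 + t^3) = -8*m + t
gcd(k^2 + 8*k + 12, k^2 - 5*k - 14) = k + 2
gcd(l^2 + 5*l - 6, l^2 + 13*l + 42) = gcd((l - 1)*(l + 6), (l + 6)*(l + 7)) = l + 6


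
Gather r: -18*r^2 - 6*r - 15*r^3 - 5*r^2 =-15*r^3 - 23*r^2 - 6*r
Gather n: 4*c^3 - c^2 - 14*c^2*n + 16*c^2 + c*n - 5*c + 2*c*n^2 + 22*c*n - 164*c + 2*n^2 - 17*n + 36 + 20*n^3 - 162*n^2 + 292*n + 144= 4*c^3 + 15*c^2 - 169*c + 20*n^3 + n^2*(2*c - 160) + n*(-14*c^2 + 23*c + 275) + 180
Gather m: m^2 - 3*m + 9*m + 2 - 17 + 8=m^2 + 6*m - 7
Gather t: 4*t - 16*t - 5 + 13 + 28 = 36 - 12*t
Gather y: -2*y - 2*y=-4*y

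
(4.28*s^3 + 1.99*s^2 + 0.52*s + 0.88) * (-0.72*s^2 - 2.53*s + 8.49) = -3.0816*s^5 - 12.2612*s^4 + 30.9281*s^3 + 14.9459*s^2 + 2.1884*s + 7.4712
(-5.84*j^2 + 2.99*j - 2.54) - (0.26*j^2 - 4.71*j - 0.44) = -6.1*j^2 + 7.7*j - 2.1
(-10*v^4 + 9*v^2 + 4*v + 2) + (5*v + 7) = -10*v^4 + 9*v^2 + 9*v + 9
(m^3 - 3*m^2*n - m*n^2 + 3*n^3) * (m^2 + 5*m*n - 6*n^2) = m^5 + 2*m^4*n - 22*m^3*n^2 + 16*m^2*n^3 + 21*m*n^4 - 18*n^5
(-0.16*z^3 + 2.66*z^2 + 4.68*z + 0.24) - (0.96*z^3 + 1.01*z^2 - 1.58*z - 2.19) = -1.12*z^3 + 1.65*z^2 + 6.26*z + 2.43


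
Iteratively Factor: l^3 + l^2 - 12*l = (l + 4)*(l^2 - 3*l) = l*(l + 4)*(l - 3)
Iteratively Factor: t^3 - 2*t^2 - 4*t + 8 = (t + 2)*(t^2 - 4*t + 4) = (t - 2)*(t + 2)*(t - 2)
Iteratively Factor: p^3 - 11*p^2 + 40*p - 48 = (p - 4)*(p^2 - 7*p + 12) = (p - 4)*(p - 3)*(p - 4)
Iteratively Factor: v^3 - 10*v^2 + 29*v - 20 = (v - 5)*(v^2 - 5*v + 4) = (v - 5)*(v - 1)*(v - 4)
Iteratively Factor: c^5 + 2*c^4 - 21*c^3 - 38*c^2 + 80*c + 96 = (c + 4)*(c^4 - 2*c^3 - 13*c^2 + 14*c + 24) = (c + 1)*(c + 4)*(c^3 - 3*c^2 - 10*c + 24) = (c + 1)*(c + 3)*(c + 4)*(c^2 - 6*c + 8) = (c - 2)*(c + 1)*(c + 3)*(c + 4)*(c - 4)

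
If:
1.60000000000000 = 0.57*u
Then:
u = 2.81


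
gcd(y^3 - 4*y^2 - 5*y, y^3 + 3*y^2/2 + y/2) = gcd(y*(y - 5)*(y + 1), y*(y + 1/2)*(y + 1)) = y^2 + y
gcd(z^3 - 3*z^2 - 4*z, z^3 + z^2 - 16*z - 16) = z^2 - 3*z - 4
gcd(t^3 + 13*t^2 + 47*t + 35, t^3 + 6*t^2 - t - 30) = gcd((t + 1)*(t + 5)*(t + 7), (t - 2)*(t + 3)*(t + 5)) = t + 5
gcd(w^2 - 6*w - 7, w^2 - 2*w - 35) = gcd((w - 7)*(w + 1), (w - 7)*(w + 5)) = w - 7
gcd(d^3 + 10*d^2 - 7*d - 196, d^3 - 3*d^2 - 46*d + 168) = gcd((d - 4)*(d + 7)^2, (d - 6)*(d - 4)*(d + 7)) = d^2 + 3*d - 28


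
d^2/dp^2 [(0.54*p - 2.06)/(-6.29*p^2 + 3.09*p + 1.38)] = ((0.54*p - 2.06)*(12.58*p - 3.09)*(25.16*p - 6.18) + (20.3796*p - 29.252)*(-6.29*p^2 + 3.09*p + 1.38))/(-6.29*p^2 + 3.09*p + 1.38)^3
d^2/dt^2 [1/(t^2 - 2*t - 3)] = 2*(t^2 - 2*t - 4*(t - 1)^2 - 3)/(-t^2 + 2*t + 3)^3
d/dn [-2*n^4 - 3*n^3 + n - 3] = -8*n^3 - 9*n^2 + 1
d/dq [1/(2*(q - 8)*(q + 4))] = (2 - q)/(q^4 - 8*q^3 - 48*q^2 + 256*q + 1024)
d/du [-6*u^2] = -12*u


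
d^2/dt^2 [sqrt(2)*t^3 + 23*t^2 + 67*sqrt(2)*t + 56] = 6*sqrt(2)*t + 46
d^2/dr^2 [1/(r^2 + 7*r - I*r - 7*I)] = 2*(-r^2 - 7*r + I*r + (2*r + 7 - I)^2 + 7*I)/(r^2 + 7*r - I*r - 7*I)^3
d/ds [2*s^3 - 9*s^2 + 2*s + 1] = 6*s^2 - 18*s + 2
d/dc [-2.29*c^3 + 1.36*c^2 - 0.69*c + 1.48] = -6.87*c^2 + 2.72*c - 0.69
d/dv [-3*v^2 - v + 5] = -6*v - 1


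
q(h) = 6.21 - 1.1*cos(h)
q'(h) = 1.1*sin(h)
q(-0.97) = 5.59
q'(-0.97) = -0.91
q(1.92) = 6.59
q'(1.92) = 1.03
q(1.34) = 5.96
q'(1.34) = 1.07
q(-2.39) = 7.01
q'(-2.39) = -0.75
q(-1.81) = 6.47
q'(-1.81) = -1.07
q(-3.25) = 7.30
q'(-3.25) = 0.12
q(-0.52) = 5.26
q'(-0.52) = -0.55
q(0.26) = 5.15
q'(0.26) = 0.28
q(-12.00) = 5.28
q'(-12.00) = 0.59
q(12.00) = 5.28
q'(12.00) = -0.59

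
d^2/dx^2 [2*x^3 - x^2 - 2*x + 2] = 12*x - 2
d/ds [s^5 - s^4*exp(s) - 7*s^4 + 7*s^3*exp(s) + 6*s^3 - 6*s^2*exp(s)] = s*(-s^3*exp(s) + 5*s^3 + 3*s^2*exp(s) - 28*s^2 + 15*s*exp(s) + 18*s - 12*exp(s))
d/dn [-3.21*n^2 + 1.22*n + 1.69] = 1.22 - 6.42*n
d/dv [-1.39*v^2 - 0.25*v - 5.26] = -2.78*v - 0.25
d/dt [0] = 0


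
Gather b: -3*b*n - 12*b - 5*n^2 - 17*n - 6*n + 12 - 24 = b*(-3*n - 12) - 5*n^2 - 23*n - 12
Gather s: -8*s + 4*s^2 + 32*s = 4*s^2 + 24*s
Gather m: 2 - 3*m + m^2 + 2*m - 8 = m^2 - m - 6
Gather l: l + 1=l + 1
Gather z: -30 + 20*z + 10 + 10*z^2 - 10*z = 10*z^2 + 10*z - 20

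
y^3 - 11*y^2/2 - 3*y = y*(y - 6)*(y + 1/2)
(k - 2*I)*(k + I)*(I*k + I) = I*k^3 + k^2 + I*k^2 + k + 2*I*k + 2*I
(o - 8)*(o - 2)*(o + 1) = o^3 - 9*o^2 + 6*o + 16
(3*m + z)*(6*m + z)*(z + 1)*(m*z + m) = 18*m^3*z^2 + 36*m^3*z + 18*m^3 + 9*m^2*z^3 + 18*m^2*z^2 + 9*m^2*z + m*z^4 + 2*m*z^3 + m*z^2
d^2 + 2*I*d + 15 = (d - 3*I)*(d + 5*I)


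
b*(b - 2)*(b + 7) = b^3 + 5*b^2 - 14*b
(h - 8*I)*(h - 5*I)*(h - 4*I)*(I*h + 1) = I*h^4 + 18*h^3 - 109*I*h^2 - 252*h + 160*I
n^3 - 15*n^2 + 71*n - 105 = (n - 7)*(n - 5)*(n - 3)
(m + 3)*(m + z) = m^2 + m*z + 3*m + 3*z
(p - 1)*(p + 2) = p^2 + p - 2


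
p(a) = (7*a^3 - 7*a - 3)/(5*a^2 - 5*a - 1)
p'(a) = (5 - 10*a)*(7*a^3 - 7*a - 3)/(5*a^2 - 5*a - 1)^2 + (21*a^2 - 7)/(5*a^2 - 5*a - 1)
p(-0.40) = -0.36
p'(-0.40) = -3.82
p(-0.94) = -0.28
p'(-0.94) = 0.94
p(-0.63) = -0.08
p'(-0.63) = 0.10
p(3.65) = 6.58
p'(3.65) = 1.38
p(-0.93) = -0.27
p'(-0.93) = 0.92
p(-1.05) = -0.38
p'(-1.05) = 1.04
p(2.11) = 4.48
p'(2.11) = 1.34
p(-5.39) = -6.20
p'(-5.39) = 1.39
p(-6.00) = -7.05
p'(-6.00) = 1.39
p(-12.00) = -15.42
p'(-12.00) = 1.40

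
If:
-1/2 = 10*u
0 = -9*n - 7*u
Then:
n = 7/180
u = -1/20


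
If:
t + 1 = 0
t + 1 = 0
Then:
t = -1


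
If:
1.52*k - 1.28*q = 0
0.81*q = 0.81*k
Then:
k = 0.00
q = 0.00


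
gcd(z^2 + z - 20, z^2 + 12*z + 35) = z + 5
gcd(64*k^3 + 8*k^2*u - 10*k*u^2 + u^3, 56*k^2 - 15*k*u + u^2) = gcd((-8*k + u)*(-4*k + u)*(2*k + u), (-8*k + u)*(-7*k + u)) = -8*k + u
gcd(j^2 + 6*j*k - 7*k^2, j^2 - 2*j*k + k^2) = j - k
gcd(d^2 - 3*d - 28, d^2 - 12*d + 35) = d - 7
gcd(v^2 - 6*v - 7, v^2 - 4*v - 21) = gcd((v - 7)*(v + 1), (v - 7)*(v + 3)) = v - 7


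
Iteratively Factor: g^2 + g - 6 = (g + 3)*(g - 2)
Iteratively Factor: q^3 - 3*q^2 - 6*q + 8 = (q - 4)*(q^2 + q - 2) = (q - 4)*(q - 1)*(q + 2)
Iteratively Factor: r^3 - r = (r)*(r^2 - 1) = r*(r + 1)*(r - 1)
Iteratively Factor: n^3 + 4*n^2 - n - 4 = (n + 1)*(n^2 + 3*n - 4) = (n + 1)*(n + 4)*(n - 1)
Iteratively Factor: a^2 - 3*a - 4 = (a - 4)*(a + 1)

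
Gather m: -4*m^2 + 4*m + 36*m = -4*m^2 + 40*m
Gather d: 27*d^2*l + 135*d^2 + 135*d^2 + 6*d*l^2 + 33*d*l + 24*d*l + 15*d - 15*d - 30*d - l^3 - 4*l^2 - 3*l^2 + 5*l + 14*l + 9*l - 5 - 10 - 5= d^2*(27*l + 270) + d*(6*l^2 + 57*l - 30) - l^3 - 7*l^2 + 28*l - 20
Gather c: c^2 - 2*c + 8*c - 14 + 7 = c^2 + 6*c - 7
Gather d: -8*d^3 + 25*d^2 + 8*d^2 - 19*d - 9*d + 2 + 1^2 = -8*d^3 + 33*d^2 - 28*d + 3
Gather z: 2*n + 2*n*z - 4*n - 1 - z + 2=-2*n + z*(2*n - 1) + 1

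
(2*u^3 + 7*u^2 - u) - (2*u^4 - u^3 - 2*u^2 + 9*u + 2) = -2*u^4 + 3*u^3 + 9*u^2 - 10*u - 2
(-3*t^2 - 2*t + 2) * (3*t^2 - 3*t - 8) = -9*t^4 + 3*t^3 + 36*t^2 + 10*t - 16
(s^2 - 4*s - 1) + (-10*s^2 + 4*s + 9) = 8 - 9*s^2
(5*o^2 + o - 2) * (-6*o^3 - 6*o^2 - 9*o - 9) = -30*o^5 - 36*o^4 - 39*o^3 - 42*o^2 + 9*o + 18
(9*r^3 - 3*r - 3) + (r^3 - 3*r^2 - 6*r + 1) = 10*r^3 - 3*r^2 - 9*r - 2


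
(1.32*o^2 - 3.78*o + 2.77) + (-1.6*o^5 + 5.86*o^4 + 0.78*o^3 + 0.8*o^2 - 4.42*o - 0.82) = -1.6*o^5 + 5.86*o^4 + 0.78*o^3 + 2.12*o^2 - 8.2*o + 1.95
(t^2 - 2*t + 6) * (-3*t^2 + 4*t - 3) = -3*t^4 + 10*t^3 - 29*t^2 + 30*t - 18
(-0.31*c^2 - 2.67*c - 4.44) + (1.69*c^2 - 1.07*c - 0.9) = 1.38*c^2 - 3.74*c - 5.34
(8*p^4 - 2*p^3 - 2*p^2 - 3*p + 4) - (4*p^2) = 8*p^4 - 2*p^3 - 6*p^2 - 3*p + 4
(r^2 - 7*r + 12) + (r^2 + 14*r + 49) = 2*r^2 + 7*r + 61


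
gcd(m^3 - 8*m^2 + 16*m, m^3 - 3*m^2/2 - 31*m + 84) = m - 4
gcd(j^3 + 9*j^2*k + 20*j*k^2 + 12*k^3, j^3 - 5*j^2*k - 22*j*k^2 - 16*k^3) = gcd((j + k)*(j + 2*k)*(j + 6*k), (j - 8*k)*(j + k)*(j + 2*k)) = j^2 + 3*j*k + 2*k^2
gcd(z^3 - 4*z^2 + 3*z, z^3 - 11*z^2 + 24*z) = z^2 - 3*z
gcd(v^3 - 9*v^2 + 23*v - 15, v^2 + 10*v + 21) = 1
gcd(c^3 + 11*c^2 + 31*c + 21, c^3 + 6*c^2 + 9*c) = c + 3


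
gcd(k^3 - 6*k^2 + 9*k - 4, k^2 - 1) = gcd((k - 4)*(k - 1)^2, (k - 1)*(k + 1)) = k - 1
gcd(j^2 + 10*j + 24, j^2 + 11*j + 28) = j + 4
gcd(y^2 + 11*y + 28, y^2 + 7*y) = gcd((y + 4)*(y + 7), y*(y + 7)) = y + 7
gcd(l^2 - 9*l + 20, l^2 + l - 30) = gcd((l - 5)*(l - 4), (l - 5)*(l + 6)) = l - 5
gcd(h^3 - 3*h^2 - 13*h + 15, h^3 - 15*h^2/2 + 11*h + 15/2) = h - 5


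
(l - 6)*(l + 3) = l^2 - 3*l - 18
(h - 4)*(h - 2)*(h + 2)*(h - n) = h^4 - h^3*n - 4*h^3 + 4*h^2*n - 4*h^2 + 4*h*n + 16*h - 16*n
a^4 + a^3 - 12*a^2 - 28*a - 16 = (a - 4)*(a + 1)*(a + 2)^2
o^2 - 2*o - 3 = (o - 3)*(o + 1)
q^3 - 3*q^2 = q^2*(q - 3)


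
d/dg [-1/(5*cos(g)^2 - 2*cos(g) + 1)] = 2*(1 - 5*cos(g))*sin(g)/(5*cos(g)^2 - 2*cos(g) + 1)^2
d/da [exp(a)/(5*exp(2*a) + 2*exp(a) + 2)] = (2 - 5*exp(2*a))*exp(a)/(25*exp(4*a) + 20*exp(3*a) + 24*exp(2*a) + 8*exp(a) + 4)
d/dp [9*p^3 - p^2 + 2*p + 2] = 27*p^2 - 2*p + 2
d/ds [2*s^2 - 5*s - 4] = 4*s - 5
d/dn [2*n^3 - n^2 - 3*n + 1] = 6*n^2 - 2*n - 3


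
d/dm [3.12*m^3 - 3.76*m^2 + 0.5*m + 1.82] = 9.36*m^2 - 7.52*m + 0.5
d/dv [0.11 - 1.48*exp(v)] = -1.48*exp(v)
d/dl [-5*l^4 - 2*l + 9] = -20*l^3 - 2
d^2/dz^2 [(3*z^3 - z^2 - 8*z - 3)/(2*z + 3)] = 6*(4*z^3 + 18*z^2 + 27*z + 9)/(8*z^3 + 36*z^2 + 54*z + 27)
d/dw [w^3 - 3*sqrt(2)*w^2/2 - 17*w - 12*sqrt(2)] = 3*w^2 - 3*sqrt(2)*w - 17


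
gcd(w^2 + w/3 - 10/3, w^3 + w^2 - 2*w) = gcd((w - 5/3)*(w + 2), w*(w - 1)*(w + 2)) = w + 2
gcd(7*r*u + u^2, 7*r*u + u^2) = 7*r*u + u^2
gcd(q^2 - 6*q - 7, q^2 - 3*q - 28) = q - 7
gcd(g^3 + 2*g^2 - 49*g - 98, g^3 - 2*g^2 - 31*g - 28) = g - 7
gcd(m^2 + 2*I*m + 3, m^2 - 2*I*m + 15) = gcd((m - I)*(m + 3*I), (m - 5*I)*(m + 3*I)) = m + 3*I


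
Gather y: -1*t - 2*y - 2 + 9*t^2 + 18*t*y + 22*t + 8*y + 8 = 9*t^2 + 21*t + y*(18*t + 6) + 6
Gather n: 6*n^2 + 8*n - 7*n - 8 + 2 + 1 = 6*n^2 + n - 5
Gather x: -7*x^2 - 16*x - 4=-7*x^2 - 16*x - 4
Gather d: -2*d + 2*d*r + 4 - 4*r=d*(2*r - 2) - 4*r + 4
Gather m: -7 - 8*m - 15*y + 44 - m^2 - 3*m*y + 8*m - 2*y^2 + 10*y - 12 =-m^2 - 3*m*y - 2*y^2 - 5*y + 25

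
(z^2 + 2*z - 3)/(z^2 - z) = (z + 3)/z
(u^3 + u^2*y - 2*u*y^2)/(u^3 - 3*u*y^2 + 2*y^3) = u/(u - y)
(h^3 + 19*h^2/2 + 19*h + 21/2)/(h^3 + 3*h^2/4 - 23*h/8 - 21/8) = 4*(h + 7)/(4*h - 7)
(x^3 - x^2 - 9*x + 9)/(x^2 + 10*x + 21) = (x^2 - 4*x + 3)/(x + 7)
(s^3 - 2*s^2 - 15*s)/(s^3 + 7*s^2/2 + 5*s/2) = 2*(s^2 - 2*s - 15)/(2*s^2 + 7*s + 5)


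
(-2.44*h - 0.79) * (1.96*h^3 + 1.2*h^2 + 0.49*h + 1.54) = -4.7824*h^4 - 4.4764*h^3 - 2.1436*h^2 - 4.1447*h - 1.2166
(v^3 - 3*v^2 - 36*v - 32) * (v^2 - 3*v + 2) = v^5 - 6*v^4 - 25*v^3 + 70*v^2 + 24*v - 64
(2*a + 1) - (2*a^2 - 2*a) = -2*a^2 + 4*a + 1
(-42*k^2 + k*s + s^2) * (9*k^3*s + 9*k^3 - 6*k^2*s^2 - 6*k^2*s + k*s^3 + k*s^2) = -378*k^5*s - 378*k^5 + 261*k^4*s^2 + 261*k^4*s - 39*k^3*s^3 - 39*k^3*s^2 - 5*k^2*s^4 - 5*k^2*s^3 + k*s^5 + k*s^4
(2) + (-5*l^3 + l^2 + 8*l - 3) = -5*l^3 + l^2 + 8*l - 1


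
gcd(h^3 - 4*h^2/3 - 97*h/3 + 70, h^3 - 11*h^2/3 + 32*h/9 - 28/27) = h - 7/3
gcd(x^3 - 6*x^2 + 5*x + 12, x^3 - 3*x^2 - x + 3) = x^2 - 2*x - 3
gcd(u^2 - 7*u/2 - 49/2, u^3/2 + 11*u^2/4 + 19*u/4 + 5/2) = 1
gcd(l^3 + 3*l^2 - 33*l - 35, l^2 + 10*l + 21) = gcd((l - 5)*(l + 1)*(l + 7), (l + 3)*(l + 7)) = l + 7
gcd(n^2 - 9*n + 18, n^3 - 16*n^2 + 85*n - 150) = n - 6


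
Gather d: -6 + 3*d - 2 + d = 4*d - 8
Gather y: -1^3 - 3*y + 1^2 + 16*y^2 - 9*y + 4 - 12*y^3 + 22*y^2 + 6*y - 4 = -12*y^3 + 38*y^2 - 6*y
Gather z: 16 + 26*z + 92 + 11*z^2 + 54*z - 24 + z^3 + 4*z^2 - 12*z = z^3 + 15*z^2 + 68*z + 84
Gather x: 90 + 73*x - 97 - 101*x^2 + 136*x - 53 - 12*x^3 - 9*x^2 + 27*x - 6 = -12*x^3 - 110*x^2 + 236*x - 66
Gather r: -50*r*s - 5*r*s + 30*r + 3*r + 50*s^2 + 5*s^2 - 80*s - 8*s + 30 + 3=r*(33 - 55*s) + 55*s^2 - 88*s + 33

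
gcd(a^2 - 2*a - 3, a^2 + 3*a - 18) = a - 3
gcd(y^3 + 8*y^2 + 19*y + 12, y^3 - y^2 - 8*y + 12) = y + 3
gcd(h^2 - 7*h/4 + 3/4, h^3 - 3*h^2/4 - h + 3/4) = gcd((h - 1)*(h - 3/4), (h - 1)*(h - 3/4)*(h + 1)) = h^2 - 7*h/4 + 3/4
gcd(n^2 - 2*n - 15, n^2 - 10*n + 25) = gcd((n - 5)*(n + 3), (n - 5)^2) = n - 5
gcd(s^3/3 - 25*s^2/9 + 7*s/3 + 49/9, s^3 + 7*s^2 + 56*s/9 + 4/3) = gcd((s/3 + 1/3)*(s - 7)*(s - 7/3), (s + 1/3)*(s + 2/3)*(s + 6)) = 1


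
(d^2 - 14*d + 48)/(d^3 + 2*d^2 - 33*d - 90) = (d - 8)/(d^2 + 8*d + 15)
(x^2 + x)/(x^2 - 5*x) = (x + 1)/(x - 5)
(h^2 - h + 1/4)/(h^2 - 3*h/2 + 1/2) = (h - 1/2)/(h - 1)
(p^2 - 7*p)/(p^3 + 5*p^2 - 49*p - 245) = p/(p^2 + 12*p + 35)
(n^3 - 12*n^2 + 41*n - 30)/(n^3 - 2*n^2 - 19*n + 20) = (n - 6)/(n + 4)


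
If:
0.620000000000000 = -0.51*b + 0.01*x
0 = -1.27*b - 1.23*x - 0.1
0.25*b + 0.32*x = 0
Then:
No Solution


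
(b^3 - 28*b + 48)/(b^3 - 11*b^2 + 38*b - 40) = (b + 6)/(b - 5)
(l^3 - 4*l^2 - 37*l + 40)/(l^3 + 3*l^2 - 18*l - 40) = (l^2 - 9*l + 8)/(l^2 - 2*l - 8)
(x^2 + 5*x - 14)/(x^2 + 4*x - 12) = (x + 7)/(x + 6)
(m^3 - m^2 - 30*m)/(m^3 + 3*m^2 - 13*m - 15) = m*(m - 6)/(m^2 - 2*m - 3)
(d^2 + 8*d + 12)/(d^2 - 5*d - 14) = (d + 6)/(d - 7)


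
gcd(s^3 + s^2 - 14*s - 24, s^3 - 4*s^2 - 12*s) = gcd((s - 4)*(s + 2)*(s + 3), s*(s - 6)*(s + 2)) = s + 2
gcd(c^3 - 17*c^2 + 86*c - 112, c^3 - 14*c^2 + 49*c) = c - 7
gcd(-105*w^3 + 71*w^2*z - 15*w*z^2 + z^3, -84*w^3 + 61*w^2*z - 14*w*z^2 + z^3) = 21*w^2 - 10*w*z + z^2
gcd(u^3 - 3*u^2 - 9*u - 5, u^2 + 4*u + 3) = u + 1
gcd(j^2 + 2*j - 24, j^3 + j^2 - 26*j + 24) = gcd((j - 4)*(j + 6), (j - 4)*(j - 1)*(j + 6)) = j^2 + 2*j - 24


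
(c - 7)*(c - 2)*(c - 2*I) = c^3 - 9*c^2 - 2*I*c^2 + 14*c + 18*I*c - 28*I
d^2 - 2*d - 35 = (d - 7)*(d + 5)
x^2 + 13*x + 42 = (x + 6)*(x + 7)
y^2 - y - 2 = (y - 2)*(y + 1)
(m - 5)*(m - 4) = m^2 - 9*m + 20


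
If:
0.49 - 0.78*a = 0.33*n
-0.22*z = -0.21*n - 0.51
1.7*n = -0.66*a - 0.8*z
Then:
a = 1.07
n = -1.04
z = 1.33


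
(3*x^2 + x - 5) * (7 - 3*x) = -9*x^3 + 18*x^2 + 22*x - 35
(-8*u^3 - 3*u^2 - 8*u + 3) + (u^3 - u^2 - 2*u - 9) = -7*u^3 - 4*u^2 - 10*u - 6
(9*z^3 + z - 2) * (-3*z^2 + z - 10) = -27*z^5 + 9*z^4 - 93*z^3 + 7*z^2 - 12*z + 20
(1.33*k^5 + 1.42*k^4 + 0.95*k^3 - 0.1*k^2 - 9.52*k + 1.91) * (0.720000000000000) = 0.9576*k^5 + 1.0224*k^4 + 0.684*k^3 - 0.072*k^2 - 6.8544*k + 1.3752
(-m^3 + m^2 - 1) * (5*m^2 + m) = -5*m^5 + 4*m^4 + m^3 - 5*m^2 - m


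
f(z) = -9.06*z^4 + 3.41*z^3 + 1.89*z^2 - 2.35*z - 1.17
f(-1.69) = -82.17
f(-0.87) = -5.13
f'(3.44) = -1343.53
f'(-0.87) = 25.97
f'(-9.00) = 27211.22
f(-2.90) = -702.42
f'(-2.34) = 509.16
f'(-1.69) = 195.40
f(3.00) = -633.00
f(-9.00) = -61755.48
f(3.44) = -1116.78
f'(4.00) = -2142.91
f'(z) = -36.24*z^3 + 10.23*z^2 + 3.78*z - 2.35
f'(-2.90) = 956.58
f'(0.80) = -11.33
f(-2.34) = -300.65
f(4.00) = -2081.45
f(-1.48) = -48.08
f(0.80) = -3.81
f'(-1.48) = 131.95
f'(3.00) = -877.42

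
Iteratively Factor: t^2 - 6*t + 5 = (t - 1)*(t - 5)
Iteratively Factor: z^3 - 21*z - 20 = (z + 4)*(z^2 - 4*z - 5) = (z - 5)*(z + 4)*(z + 1)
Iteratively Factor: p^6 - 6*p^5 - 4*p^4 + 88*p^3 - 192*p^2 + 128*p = (p - 2)*(p^5 - 4*p^4 - 12*p^3 + 64*p^2 - 64*p) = (p - 2)^2*(p^4 - 2*p^3 - 16*p^2 + 32*p) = p*(p - 2)^2*(p^3 - 2*p^2 - 16*p + 32) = p*(p - 2)^2*(p + 4)*(p^2 - 6*p + 8) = p*(p - 2)^3*(p + 4)*(p - 4)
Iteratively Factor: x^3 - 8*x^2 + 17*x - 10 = (x - 5)*(x^2 - 3*x + 2) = (x - 5)*(x - 1)*(x - 2)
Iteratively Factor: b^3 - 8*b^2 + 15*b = (b)*(b^2 - 8*b + 15) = b*(b - 5)*(b - 3)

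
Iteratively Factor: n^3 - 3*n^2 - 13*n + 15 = (n + 3)*(n^2 - 6*n + 5) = (n - 5)*(n + 3)*(n - 1)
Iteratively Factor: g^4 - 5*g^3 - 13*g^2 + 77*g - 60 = (g - 5)*(g^3 - 13*g + 12) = (g - 5)*(g - 3)*(g^2 + 3*g - 4) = (g - 5)*(g - 3)*(g - 1)*(g + 4)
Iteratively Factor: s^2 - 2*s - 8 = (s - 4)*(s + 2)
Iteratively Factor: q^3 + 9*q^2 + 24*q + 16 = (q + 1)*(q^2 + 8*q + 16) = (q + 1)*(q + 4)*(q + 4)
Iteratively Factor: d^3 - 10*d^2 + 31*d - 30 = (d - 2)*(d^2 - 8*d + 15) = (d - 5)*(d - 2)*(d - 3)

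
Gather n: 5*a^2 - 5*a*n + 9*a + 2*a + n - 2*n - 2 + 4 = 5*a^2 + 11*a + n*(-5*a - 1) + 2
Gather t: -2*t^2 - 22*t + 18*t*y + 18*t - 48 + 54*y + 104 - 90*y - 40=-2*t^2 + t*(18*y - 4) - 36*y + 16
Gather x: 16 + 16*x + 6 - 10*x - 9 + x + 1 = 7*x + 14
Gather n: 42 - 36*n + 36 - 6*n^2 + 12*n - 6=-6*n^2 - 24*n + 72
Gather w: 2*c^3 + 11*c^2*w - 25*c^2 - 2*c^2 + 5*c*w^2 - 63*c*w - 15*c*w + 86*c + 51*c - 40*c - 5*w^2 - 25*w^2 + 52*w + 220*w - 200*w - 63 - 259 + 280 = 2*c^3 - 27*c^2 + 97*c + w^2*(5*c - 30) + w*(11*c^2 - 78*c + 72) - 42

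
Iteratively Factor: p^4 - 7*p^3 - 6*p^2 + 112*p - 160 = (p - 5)*(p^3 - 2*p^2 - 16*p + 32) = (p - 5)*(p - 4)*(p^2 + 2*p - 8) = (p - 5)*(p - 4)*(p - 2)*(p + 4)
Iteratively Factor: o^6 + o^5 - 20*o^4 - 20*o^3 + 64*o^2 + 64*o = (o + 4)*(o^5 - 3*o^4 - 8*o^3 + 12*o^2 + 16*o) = (o - 4)*(o + 4)*(o^4 + o^3 - 4*o^2 - 4*o) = o*(o - 4)*(o + 4)*(o^3 + o^2 - 4*o - 4) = o*(o - 4)*(o - 2)*(o + 4)*(o^2 + 3*o + 2) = o*(o - 4)*(o - 2)*(o + 1)*(o + 4)*(o + 2)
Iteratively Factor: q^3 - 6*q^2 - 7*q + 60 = (q - 4)*(q^2 - 2*q - 15) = (q - 5)*(q - 4)*(q + 3)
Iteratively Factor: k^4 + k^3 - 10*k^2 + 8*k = (k - 2)*(k^3 + 3*k^2 - 4*k) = k*(k - 2)*(k^2 + 3*k - 4) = k*(k - 2)*(k + 4)*(k - 1)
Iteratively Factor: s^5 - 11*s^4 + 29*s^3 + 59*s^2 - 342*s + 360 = (s - 5)*(s^4 - 6*s^3 - s^2 + 54*s - 72) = (s - 5)*(s - 4)*(s^3 - 2*s^2 - 9*s + 18) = (s - 5)*(s - 4)*(s - 3)*(s^2 + s - 6) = (s - 5)*(s - 4)*(s - 3)*(s + 3)*(s - 2)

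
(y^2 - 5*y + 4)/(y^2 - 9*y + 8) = (y - 4)/(y - 8)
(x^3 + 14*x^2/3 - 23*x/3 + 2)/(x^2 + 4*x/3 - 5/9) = 3*(x^2 + 5*x - 6)/(3*x + 5)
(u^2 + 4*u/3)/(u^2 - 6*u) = (u + 4/3)/(u - 6)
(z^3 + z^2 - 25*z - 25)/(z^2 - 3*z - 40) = (z^2 - 4*z - 5)/(z - 8)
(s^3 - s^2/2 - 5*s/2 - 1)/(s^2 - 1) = (s^2 - 3*s/2 - 1)/(s - 1)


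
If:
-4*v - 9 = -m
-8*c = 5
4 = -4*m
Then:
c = -5/8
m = -1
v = -5/2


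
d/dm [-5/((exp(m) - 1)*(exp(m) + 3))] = 5*(exp(m) + 1)/(2*(exp(m) + 3)^2*sinh(m/2)^2)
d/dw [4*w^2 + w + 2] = 8*w + 1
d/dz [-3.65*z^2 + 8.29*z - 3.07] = 8.29 - 7.3*z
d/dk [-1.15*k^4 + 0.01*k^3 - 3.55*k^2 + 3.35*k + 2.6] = -4.6*k^3 + 0.03*k^2 - 7.1*k + 3.35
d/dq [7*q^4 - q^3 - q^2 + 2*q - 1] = 28*q^3 - 3*q^2 - 2*q + 2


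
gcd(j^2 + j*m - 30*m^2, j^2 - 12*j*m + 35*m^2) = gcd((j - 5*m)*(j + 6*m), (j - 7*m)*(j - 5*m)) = j - 5*m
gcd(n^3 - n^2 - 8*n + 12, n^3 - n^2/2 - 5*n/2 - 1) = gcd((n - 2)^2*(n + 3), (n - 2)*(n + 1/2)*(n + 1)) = n - 2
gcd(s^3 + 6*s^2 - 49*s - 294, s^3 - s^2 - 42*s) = s^2 - s - 42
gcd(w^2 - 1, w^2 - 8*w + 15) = 1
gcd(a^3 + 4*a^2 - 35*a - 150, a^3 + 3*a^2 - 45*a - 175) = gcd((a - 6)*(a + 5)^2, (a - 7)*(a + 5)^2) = a^2 + 10*a + 25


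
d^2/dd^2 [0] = 0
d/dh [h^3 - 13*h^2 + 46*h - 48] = 3*h^2 - 26*h + 46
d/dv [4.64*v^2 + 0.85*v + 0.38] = 9.28*v + 0.85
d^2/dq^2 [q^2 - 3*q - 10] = 2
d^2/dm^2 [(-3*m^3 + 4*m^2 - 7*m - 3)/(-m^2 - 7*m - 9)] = 2*(155*m^3 + 684*m^2 + 603*m - 645)/(m^6 + 21*m^5 + 174*m^4 + 721*m^3 + 1566*m^2 + 1701*m + 729)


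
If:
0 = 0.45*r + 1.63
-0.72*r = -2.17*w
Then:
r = -3.62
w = -1.20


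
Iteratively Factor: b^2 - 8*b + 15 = (b - 3)*(b - 5)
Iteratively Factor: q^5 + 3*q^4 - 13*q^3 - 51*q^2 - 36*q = (q)*(q^4 + 3*q^3 - 13*q^2 - 51*q - 36) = q*(q + 1)*(q^3 + 2*q^2 - 15*q - 36) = q*(q - 4)*(q + 1)*(q^2 + 6*q + 9) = q*(q - 4)*(q + 1)*(q + 3)*(q + 3)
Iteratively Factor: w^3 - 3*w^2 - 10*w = (w + 2)*(w^2 - 5*w) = w*(w + 2)*(w - 5)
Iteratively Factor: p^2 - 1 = (p + 1)*(p - 1)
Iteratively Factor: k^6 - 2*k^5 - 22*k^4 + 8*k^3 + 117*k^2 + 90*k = (k + 2)*(k^5 - 4*k^4 - 14*k^3 + 36*k^2 + 45*k) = (k + 1)*(k + 2)*(k^4 - 5*k^3 - 9*k^2 + 45*k) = (k - 3)*(k + 1)*(k + 2)*(k^3 - 2*k^2 - 15*k) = (k - 3)*(k + 1)*(k + 2)*(k + 3)*(k^2 - 5*k) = (k - 5)*(k - 3)*(k + 1)*(k + 2)*(k + 3)*(k)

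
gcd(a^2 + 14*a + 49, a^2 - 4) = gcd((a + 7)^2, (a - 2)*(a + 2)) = 1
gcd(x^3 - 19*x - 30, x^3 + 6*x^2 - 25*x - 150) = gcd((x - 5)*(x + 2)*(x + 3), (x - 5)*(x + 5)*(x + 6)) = x - 5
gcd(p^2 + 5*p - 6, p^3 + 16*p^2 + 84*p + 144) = p + 6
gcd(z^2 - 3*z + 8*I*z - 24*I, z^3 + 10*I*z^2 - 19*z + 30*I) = 1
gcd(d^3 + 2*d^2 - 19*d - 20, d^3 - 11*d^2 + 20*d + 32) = d^2 - 3*d - 4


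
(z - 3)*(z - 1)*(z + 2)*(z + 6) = z^4 + 4*z^3 - 17*z^2 - 24*z + 36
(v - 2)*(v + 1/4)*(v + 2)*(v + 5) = v^4 + 21*v^3/4 - 11*v^2/4 - 21*v - 5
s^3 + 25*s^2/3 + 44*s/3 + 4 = (s + 1/3)*(s + 2)*(s + 6)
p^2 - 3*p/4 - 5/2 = (p - 2)*(p + 5/4)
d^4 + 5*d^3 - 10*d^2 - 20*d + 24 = (d - 2)*(d - 1)*(d + 2)*(d + 6)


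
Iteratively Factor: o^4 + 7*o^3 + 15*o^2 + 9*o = (o)*(o^3 + 7*o^2 + 15*o + 9) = o*(o + 3)*(o^2 + 4*o + 3) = o*(o + 1)*(o + 3)*(o + 3)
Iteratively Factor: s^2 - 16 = (s - 4)*(s + 4)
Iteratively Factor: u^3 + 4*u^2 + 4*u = (u)*(u^2 + 4*u + 4) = u*(u + 2)*(u + 2)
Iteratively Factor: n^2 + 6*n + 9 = (n + 3)*(n + 3)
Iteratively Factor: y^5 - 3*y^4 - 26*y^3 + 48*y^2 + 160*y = (y - 4)*(y^4 + y^3 - 22*y^2 - 40*y) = (y - 4)*(y + 4)*(y^3 - 3*y^2 - 10*y) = (y - 5)*(y - 4)*(y + 4)*(y^2 + 2*y) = (y - 5)*(y - 4)*(y + 2)*(y + 4)*(y)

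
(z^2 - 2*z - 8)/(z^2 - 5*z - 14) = (z - 4)/(z - 7)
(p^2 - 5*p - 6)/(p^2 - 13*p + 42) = (p + 1)/(p - 7)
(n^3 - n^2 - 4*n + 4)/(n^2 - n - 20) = (-n^3 + n^2 + 4*n - 4)/(-n^2 + n + 20)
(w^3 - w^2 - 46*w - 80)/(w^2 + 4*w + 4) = (w^2 - 3*w - 40)/(w + 2)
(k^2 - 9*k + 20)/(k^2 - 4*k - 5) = (k - 4)/(k + 1)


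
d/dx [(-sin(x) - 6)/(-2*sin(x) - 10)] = -cos(x)/(2*(sin(x) + 5)^2)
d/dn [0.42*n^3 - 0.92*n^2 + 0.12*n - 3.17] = 1.26*n^2 - 1.84*n + 0.12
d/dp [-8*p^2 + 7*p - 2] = 7 - 16*p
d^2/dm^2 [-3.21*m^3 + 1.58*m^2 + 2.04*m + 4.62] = 3.16 - 19.26*m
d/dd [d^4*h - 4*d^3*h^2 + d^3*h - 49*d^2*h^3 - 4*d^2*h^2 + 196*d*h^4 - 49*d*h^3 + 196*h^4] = h*(4*d^3 - 12*d^2*h + 3*d^2 - 98*d*h^2 - 8*d*h + 196*h^3 - 49*h^2)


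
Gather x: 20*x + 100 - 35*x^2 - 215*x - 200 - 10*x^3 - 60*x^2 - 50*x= -10*x^3 - 95*x^2 - 245*x - 100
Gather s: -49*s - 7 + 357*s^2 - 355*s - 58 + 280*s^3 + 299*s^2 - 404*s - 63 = 280*s^3 + 656*s^2 - 808*s - 128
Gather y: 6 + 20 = 26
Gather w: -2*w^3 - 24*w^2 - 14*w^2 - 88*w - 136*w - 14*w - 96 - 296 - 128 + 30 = -2*w^3 - 38*w^2 - 238*w - 490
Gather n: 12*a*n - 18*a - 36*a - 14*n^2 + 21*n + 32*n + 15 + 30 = -54*a - 14*n^2 + n*(12*a + 53) + 45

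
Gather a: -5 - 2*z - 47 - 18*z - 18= -20*z - 70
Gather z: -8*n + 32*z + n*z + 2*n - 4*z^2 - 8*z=-6*n - 4*z^2 + z*(n + 24)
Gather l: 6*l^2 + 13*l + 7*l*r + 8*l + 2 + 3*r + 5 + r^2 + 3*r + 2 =6*l^2 + l*(7*r + 21) + r^2 + 6*r + 9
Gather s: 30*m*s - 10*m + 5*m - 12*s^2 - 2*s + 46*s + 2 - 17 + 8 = -5*m - 12*s^2 + s*(30*m + 44) - 7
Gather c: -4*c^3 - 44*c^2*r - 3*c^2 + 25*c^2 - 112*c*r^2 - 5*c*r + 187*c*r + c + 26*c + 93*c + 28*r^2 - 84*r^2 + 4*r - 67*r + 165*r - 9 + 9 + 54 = -4*c^3 + c^2*(22 - 44*r) + c*(-112*r^2 + 182*r + 120) - 56*r^2 + 102*r + 54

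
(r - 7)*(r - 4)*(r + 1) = r^3 - 10*r^2 + 17*r + 28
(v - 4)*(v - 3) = v^2 - 7*v + 12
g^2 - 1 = (g - 1)*(g + 1)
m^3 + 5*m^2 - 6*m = m*(m - 1)*(m + 6)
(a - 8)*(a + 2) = a^2 - 6*a - 16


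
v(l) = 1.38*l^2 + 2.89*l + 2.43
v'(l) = 2.76*l + 2.89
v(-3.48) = 9.09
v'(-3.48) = -6.71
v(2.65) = 19.78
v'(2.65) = 10.20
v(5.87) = 66.94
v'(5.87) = 19.09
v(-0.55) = 1.26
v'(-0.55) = 1.37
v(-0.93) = 0.94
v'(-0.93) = 0.32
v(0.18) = 2.99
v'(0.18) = 3.39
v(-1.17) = 0.94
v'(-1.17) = -0.34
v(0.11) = 2.76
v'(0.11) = 3.19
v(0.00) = 2.43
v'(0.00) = 2.89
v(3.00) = 23.52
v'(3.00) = 11.17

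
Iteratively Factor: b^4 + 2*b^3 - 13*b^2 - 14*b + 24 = (b + 2)*(b^3 - 13*b + 12) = (b - 3)*(b + 2)*(b^2 + 3*b - 4) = (b - 3)*(b - 1)*(b + 2)*(b + 4)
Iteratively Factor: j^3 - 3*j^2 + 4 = (j - 2)*(j^2 - j - 2) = (j - 2)*(j + 1)*(j - 2)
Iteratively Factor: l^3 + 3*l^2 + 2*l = (l + 1)*(l^2 + 2*l) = (l + 1)*(l + 2)*(l)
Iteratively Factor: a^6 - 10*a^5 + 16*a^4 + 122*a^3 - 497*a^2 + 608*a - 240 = (a - 3)*(a^5 - 7*a^4 - 5*a^3 + 107*a^2 - 176*a + 80) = (a - 3)*(a - 1)*(a^4 - 6*a^3 - 11*a^2 + 96*a - 80) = (a - 5)*(a - 3)*(a - 1)*(a^3 - a^2 - 16*a + 16) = (a - 5)*(a - 3)*(a - 1)*(a + 4)*(a^2 - 5*a + 4) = (a - 5)*(a - 4)*(a - 3)*(a - 1)*(a + 4)*(a - 1)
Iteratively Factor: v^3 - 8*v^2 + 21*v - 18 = (v - 3)*(v^2 - 5*v + 6) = (v - 3)*(v - 2)*(v - 3)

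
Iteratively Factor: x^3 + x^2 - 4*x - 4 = (x + 1)*(x^2 - 4) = (x - 2)*(x + 1)*(x + 2)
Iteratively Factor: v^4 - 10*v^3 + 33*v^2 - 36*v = (v - 4)*(v^3 - 6*v^2 + 9*v) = (v - 4)*(v - 3)*(v^2 - 3*v) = v*(v - 4)*(v - 3)*(v - 3)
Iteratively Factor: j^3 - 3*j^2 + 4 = (j - 2)*(j^2 - j - 2) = (j - 2)*(j + 1)*(j - 2)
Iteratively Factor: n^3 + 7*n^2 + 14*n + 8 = (n + 2)*(n^2 + 5*n + 4) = (n + 2)*(n + 4)*(n + 1)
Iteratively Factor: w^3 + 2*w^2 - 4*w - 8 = (w + 2)*(w^2 - 4) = (w + 2)^2*(w - 2)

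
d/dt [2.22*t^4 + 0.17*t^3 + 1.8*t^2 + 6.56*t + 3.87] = 8.88*t^3 + 0.51*t^2 + 3.6*t + 6.56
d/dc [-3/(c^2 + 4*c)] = 6*(c + 2)/(c^2*(c + 4)^2)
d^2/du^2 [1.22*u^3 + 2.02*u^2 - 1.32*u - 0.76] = 7.32*u + 4.04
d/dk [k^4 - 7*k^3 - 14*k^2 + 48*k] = 4*k^3 - 21*k^2 - 28*k + 48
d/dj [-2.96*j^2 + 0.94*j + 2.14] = 0.94 - 5.92*j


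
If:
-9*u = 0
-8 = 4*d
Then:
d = -2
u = 0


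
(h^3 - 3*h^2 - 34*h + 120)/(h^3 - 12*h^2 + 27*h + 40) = (h^2 + 2*h - 24)/(h^2 - 7*h - 8)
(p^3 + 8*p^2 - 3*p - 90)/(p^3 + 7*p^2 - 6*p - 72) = (p + 5)/(p + 4)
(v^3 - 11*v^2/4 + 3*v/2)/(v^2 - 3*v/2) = (4*v^2 - 11*v + 6)/(2*(2*v - 3))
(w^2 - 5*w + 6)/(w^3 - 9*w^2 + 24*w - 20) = (w - 3)/(w^2 - 7*w + 10)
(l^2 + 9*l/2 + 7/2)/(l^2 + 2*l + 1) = (l + 7/2)/(l + 1)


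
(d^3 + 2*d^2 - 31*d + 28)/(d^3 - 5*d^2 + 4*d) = (d + 7)/d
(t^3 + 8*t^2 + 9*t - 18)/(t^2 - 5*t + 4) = (t^2 + 9*t + 18)/(t - 4)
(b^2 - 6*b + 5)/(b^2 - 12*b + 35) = (b - 1)/(b - 7)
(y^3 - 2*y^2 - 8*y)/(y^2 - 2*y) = (y^2 - 2*y - 8)/(y - 2)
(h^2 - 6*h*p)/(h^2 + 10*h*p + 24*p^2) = h*(h - 6*p)/(h^2 + 10*h*p + 24*p^2)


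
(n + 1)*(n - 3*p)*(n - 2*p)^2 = n^4 - 7*n^3*p + n^3 + 16*n^2*p^2 - 7*n^2*p - 12*n*p^3 + 16*n*p^2 - 12*p^3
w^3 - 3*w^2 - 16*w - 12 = (w - 6)*(w + 1)*(w + 2)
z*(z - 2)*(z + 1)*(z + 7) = z^4 + 6*z^3 - 9*z^2 - 14*z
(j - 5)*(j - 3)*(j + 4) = j^3 - 4*j^2 - 17*j + 60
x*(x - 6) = x^2 - 6*x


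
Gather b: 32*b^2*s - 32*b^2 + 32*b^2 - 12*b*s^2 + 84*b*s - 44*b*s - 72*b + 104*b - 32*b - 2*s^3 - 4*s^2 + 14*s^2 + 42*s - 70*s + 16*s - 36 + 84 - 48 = 32*b^2*s + b*(-12*s^2 + 40*s) - 2*s^3 + 10*s^2 - 12*s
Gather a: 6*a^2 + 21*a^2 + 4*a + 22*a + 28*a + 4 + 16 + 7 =27*a^2 + 54*a + 27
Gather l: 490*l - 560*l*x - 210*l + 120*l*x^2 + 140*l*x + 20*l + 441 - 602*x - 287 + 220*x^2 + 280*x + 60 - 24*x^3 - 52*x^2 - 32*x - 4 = l*(120*x^2 - 420*x + 300) - 24*x^3 + 168*x^2 - 354*x + 210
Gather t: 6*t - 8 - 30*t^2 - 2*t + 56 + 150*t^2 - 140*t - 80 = 120*t^2 - 136*t - 32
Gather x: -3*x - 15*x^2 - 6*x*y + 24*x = -15*x^2 + x*(21 - 6*y)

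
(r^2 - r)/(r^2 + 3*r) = (r - 1)/(r + 3)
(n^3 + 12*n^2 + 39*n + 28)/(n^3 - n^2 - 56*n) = (n^2 + 5*n + 4)/(n*(n - 8))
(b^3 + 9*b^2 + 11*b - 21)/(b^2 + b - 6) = (b^2 + 6*b - 7)/(b - 2)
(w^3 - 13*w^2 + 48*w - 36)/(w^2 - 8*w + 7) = (w^2 - 12*w + 36)/(w - 7)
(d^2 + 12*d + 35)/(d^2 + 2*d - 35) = (d + 5)/(d - 5)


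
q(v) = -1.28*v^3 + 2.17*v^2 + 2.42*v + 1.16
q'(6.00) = -109.78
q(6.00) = -182.68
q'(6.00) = -109.78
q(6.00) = -182.68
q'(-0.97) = -5.40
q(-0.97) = 2.02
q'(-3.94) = -74.29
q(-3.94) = 103.60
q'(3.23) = -23.62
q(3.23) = -11.52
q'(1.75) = -1.74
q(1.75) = 5.18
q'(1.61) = -0.55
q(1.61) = 5.34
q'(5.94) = -107.29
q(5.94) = -176.17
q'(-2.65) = -36.05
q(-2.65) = 33.81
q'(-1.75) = -16.94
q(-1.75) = 10.43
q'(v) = -3.84*v^2 + 4.34*v + 2.42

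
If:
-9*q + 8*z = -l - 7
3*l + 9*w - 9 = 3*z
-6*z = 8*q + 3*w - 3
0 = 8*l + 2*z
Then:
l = 56/509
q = 203/509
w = 1247/1527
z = -224/509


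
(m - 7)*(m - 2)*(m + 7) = m^3 - 2*m^2 - 49*m + 98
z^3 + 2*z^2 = z^2*(z + 2)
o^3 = o^3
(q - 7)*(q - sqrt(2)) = q^2 - 7*q - sqrt(2)*q + 7*sqrt(2)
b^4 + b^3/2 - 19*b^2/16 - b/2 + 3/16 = (b - 1)*(b - 1/4)*(b + 3/4)*(b + 1)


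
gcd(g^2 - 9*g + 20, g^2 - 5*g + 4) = g - 4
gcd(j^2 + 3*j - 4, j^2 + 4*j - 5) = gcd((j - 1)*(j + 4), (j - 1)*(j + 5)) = j - 1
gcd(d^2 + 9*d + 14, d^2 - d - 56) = d + 7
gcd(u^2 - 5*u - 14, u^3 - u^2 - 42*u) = u - 7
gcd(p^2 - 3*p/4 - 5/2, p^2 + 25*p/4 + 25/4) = p + 5/4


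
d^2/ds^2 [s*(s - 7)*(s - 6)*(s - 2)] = 12*s^2 - 90*s + 136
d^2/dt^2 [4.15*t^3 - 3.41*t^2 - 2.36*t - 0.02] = 24.9*t - 6.82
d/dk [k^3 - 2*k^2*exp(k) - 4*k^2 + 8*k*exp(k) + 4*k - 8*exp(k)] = -2*k^2*exp(k) + 3*k^2 + 4*k*exp(k) - 8*k + 4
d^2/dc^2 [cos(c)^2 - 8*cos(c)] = 8*cos(c) - 2*cos(2*c)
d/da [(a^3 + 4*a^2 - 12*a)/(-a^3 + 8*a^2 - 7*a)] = 2*(6*a^2 - 19*a + 34)/(a^4 - 16*a^3 + 78*a^2 - 112*a + 49)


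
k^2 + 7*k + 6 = (k + 1)*(k + 6)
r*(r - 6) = r^2 - 6*r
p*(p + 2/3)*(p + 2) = p^3 + 8*p^2/3 + 4*p/3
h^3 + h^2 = h^2*(h + 1)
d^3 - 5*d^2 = d^2*(d - 5)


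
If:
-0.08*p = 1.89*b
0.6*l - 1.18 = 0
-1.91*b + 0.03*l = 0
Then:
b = 0.03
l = 1.97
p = -0.73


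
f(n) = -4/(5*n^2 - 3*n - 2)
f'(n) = -4*(3 - 10*n)/(5*n^2 - 3*n - 2)^2 = 4*(10*n - 3)/(-5*n^2 + 3*n + 2)^2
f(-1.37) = -0.35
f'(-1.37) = -0.51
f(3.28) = -0.10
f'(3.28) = 0.07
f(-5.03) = -0.03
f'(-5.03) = -0.01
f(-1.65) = -0.24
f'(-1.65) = -0.28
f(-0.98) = -0.70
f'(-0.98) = -1.55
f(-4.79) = -0.03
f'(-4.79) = -0.01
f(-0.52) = -4.39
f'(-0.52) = -39.44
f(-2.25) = -0.13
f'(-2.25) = -0.11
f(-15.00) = 0.00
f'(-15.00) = 0.00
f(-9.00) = -0.00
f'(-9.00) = 0.00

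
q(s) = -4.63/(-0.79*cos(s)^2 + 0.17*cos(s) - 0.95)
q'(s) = -4.63*(-1.58*sin(s)*cos(s) + 0.17*sin(s))/(-0.79*cos(s)^2 + 0.17*cos(s) - 0.95)^2 = (7.3154*cos(s) - 0.7871)*sin(s)/(0.79*cos(s)^2 - 0.17*cos(s) + 0.95)^2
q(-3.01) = 2.44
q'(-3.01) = 0.29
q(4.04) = 3.40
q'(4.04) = 2.25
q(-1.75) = 4.61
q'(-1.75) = 2.04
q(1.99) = 4.03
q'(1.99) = -2.60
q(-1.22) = 4.70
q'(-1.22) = -1.67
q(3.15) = 2.42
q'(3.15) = 0.02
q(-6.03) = 3.03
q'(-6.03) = 0.68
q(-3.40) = 2.50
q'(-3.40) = -0.59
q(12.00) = 3.38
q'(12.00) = -1.54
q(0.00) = 2.95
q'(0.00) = 0.00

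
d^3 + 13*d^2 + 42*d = d*(d + 6)*(d + 7)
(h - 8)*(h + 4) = h^2 - 4*h - 32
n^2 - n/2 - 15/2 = (n - 3)*(n + 5/2)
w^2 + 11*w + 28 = (w + 4)*(w + 7)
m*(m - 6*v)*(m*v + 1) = m^3*v - 6*m^2*v^2 + m^2 - 6*m*v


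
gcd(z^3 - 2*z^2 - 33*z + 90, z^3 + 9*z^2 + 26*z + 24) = 1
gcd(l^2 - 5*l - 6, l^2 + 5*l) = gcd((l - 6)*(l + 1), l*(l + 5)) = 1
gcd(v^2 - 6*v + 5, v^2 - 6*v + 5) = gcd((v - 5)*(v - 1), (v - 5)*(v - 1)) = v^2 - 6*v + 5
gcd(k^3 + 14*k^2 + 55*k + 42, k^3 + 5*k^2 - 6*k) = k + 6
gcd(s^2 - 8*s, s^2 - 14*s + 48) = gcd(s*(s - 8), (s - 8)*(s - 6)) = s - 8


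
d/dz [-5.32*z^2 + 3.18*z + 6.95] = 3.18 - 10.64*z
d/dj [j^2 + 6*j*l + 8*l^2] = 2*j + 6*l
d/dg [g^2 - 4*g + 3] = 2*g - 4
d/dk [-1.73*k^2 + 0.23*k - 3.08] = 0.23 - 3.46*k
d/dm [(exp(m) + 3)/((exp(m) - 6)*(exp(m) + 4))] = (-exp(2*m) - 6*exp(m) - 18)*exp(m)/(exp(4*m) - 4*exp(3*m) - 44*exp(2*m) + 96*exp(m) + 576)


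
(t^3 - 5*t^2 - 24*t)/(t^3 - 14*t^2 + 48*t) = (t + 3)/(t - 6)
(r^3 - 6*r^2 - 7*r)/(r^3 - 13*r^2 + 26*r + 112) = r*(r + 1)/(r^2 - 6*r - 16)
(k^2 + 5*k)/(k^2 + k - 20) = k/(k - 4)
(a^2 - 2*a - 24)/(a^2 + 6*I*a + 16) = (a^2 - 2*a - 24)/(a^2 + 6*I*a + 16)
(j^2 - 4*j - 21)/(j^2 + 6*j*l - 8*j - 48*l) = (j^2 - 4*j - 21)/(j^2 + 6*j*l - 8*j - 48*l)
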